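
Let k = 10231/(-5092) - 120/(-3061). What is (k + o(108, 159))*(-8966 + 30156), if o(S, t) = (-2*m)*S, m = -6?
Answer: 213696309155095/7793306 ≈ 2.7420e+7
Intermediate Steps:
k = -30706051/15586612 (k = 10231*(-1/5092) - 120*(-1/3061) = -10231/5092 + 120/3061 = -30706051/15586612 ≈ -1.9700)
o(S, t) = 12*S (o(S, t) = (-2*(-6))*S = 12*S)
(k + o(108, 159))*(-8966 + 30156) = (-30706051/15586612 + 12*108)*(-8966 + 30156) = (-30706051/15586612 + 1296)*21190 = (20169543101/15586612)*21190 = 213696309155095/7793306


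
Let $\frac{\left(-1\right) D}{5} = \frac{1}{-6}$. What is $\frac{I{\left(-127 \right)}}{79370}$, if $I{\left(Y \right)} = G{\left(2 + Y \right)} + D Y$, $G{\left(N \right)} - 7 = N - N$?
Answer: $- \frac{593}{476220} \approx -0.0012452$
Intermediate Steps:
$G{\left(N \right)} = 7$ ($G{\left(N \right)} = 7 + \left(N - N\right) = 7 + 0 = 7$)
$D = \frac{5}{6}$ ($D = - \frac{5}{-6} = \left(-5\right) \left(- \frac{1}{6}\right) = \frac{5}{6} \approx 0.83333$)
$I{\left(Y \right)} = 7 + \frac{5 Y}{6}$
$\frac{I{\left(-127 \right)}}{79370} = \frac{7 + \frac{5}{6} \left(-127\right)}{79370} = \left(7 - \frac{635}{6}\right) \frac{1}{79370} = \left(- \frac{593}{6}\right) \frac{1}{79370} = - \frac{593}{476220}$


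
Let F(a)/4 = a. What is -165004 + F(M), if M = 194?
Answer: -164228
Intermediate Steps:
F(a) = 4*a
-165004 + F(M) = -165004 + 4*194 = -165004 + 776 = -164228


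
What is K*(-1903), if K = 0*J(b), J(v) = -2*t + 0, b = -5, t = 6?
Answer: 0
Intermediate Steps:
J(v) = -12 (J(v) = -2*6 + 0 = -12 + 0 = -12)
K = 0 (K = 0*(-12) = 0)
K*(-1903) = 0*(-1903) = 0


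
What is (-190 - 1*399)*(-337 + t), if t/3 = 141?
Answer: -50654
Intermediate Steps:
t = 423 (t = 3*141 = 423)
(-190 - 1*399)*(-337 + t) = (-190 - 1*399)*(-337 + 423) = (-190 - 399)*86 = -589*86 = -50654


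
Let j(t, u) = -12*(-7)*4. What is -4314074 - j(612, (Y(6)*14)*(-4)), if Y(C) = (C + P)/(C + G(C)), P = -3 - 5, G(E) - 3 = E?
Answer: -4314410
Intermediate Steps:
G(E) = 3 + E
P = -8
Y(C) = (-8 + C)/(3 + 2*C) (Y(C) = (C - 8)/(C + (3 + C)) = (-8 + C)/(3 + 2*C))
j(t, u) = 336 (j(t, u) = 84*4 = 336)
-4314074 - j(612, (Y(6)*14)*(-4)) = -4314074 - 1*336 = -4314074 - 336 = -4314410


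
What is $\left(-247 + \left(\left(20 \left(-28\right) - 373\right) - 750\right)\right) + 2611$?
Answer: $681$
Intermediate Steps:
$\left(-247 + \left(\left(20 \left(-28\right) - 373\right) - 750\right)\right) + 2611 = \left(-247 - 1683\right) + 2611 = -1930 + 2611 = 681$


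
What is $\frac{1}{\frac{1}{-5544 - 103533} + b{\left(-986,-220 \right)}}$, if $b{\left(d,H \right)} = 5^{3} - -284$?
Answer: $\frac{109077}{44612492} \approx 0.002445$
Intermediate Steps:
$b{\left(d,H \right)} = 409$ ($b{\left(d,H \right)} = 125 + 284 = 409$)
$\frac{1}{\frac{1}{-5544 - 103533} + b{\left(-986,-220 \right)}} = \frac{1}{\frac{1}{-5544 - 103533} + 409} = \frac{1}{\frac{1}{-109077} + 409} = \frac{1}{- \frac{1}{109077} + 409} = \frac{1}{\frac{44612492}{109077}} = \frac{109077}{44612492}$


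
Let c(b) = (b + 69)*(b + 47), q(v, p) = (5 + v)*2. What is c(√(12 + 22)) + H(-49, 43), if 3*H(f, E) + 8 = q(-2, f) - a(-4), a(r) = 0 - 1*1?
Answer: 9830/3 + 116*√34 ≈ 3953.1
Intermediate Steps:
q(v, p) = 10 + 2*v
c(b) = (47 + b)*(69 + b) (c(b) = (69 + b)*(47 + b) = (47 + b)*(69 + b))
a(r) = -1 (a(r) = 0 - 1 = -1)
H(f, E) = -⅓ (H(f, E) = -8/3 + ((10 + 2*(-2)) - 1*(-1))/3 = -8/3 + ((10 - 4) + 1)/3 = -8/3 + (6 + 1)/3 = -8/3 + (⅓)*7 = -8/3 + 7/3 = -⅓)
c(√(12 + 22)) + H(-49, 43) = (3243 + (√(12 + 22))² + 116*√(12 + 22)) - ⅓ = (3243 + (√34)² + 116*√34) - ⅓ = (3243 + 34 + 116*√34) - ⅓ = (3277 + 116*√34) - ⅓ = 9830/3 + 116*√34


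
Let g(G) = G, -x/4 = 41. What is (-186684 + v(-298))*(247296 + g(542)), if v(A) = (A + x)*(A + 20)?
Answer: -14436067824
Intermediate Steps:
x = -164 (x = -4*41 = -164)
v(A) = (-164 + A)*(20 + A) (v(A) = (A - 164)*(A + 20) = (-164 + A)*(20 + A))
(-186684 + v(-298))*(247296 + g(542)) = (-186684 + (-3280 + (-298)**2 - 144*(-298)))*(247296 + 542) = (-186684 + (-3280 + 88804 + 42912))*247838 = (-186684 + 128436)*247838 = -58248*247838 = -14436067824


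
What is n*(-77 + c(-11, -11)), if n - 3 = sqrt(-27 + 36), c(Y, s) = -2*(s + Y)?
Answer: -198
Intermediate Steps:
c(Y, s) = -2*Y - 2*s (c(Y, s) = -2*(Y + s) = -2*Y - 2*s)
n = 6 (n = 3 + sqrt(-27 + 36) = 3 + sqrt(9) = 3 + 3 = 6)
n*(-77 + c(-11, -11)) = 6*(-77 + (-2*(-11) - 2*(-11))) = 6*(-77 + (22 + 22)) = 6*(-77 + 44) = 6*(-33) = -198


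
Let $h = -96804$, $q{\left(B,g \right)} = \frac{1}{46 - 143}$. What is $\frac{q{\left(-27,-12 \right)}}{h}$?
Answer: $\frac{1}{9389988} \approx 1.065 \cdot 10^{-7}$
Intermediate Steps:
$q{\left(B,g \right)} = - \frac{1}{97}$ ($q{\left(B,g \right)} = \frac{1}{-97} = - \frac{1}{97}$)
$\frac{q{\left(-27,-12 \right)}}{h} = - \frac{1}{97 \left(-96804\right)} = \left(- \frac{1}{97}\right) \left(- \frac{1}{96804}\right) = \frac{1}{9389988}$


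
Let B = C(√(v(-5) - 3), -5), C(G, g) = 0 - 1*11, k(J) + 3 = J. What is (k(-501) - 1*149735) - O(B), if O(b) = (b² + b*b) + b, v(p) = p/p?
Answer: -150470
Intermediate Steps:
v(p) = 1
k(J) = -3 + J
C(G, g) = -11 (C(G, g) = 0 - 11 = -11)
B = -11
O(b) = b + 2*b² (O(b) = (b² + b²) + b = 2*b² + b = b + 2*b²)
(k(-501) - 1*149735) - O(B) = ((-3 - 501) - 1*149735) - (-11)*(1 + 2*(-11)) = (-504 - 149735) - (-11)*(1 - 22) = -150239 - (-11)*(-21) = -150239 - 1*231 = -150239 - 231 = -150470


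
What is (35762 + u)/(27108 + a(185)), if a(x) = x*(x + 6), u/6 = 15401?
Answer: 128168/62443 ≈ 2.0526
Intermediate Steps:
u = 92406 (u = 6*15401 = 92406)
a(x) = x*(6 + x)
(35762 + u)/(27108 + a(185)) = (35762 + 92406)/(27108 + 185*(6 + 185)) = 128168/(27108 + 185*191) = 128168/(27108 + 35335) = 128168/62443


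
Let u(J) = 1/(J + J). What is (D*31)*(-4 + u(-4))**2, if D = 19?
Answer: 641421/64 ≈ 10022.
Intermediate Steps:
u(J) = 1/(2*J)
(D*31)*(-4 + u(-4))**2 = (19*31)*(-4 + (1/2)/(-4))**2 = 589*(-4 + (1/2)*(-1/4))**2 = 589*(-4 - 1/8)**2 = 589*(-33/8)**2 = 589*(1089/64) = 641421/64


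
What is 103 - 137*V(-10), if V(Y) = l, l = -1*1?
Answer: 240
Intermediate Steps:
l = -1
V(Y) = -1
103 - 137*V(-10) = 103 - 137*(-1) = 103 + 137 = 240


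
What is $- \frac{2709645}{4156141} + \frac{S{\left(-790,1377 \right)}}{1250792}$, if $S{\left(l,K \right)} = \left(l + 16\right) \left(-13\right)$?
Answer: $- \frac{1673691599049}{2599233956836} \approx -0.64392$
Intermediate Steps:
$S{\left(l,K \right)} = -208 - 13 l$ ($S{\left(l,K \right)} = \left(16 + l\right) \left(-13\right) = -208 - 13 l$)
$- \frac{2709645}{4156141} + \frac{S{\left(-790,1377 \right)}}{1250792} = - \frac{2709645}{4156141} + \frac{-208 - -10270}{1250792} = \left(-2709645\right) \frac{1}{4156141} + \left(-208 + 10270\right) \frac{1}{1250792} = - \frac{2709645}{4156141} + 10062 \cdot \frac{1}{1250792} = - \frac{2709645}{4156141} + \frac{5031}{625396} = - \frac{1673691599049}{2599233956836}$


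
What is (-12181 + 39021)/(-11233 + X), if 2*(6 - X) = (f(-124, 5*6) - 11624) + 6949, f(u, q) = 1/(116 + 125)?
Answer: -646844/214237 ≈ -3.0193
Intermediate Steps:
f(u, q) = 1/241
X = 564783/241 (X = 6 - ((1/241 - 11624) + 6949)/2 = 6 - (-2801383/241 + 6949)/2 = 6 - 1/2*(-1126674/241) = 6 + 563337/241 = 564783/241 ≈ 2343.5)
(-12181 + 39021)/(-11233 + X) = (-12181 + 39021)/(-11233 + 564783/241) = 26840/(-2142370/241) = 26840*(-241/2142370) = -646844/214237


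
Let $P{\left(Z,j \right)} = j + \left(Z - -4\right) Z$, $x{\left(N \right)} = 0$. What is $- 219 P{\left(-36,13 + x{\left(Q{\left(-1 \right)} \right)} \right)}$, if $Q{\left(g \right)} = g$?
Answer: $-255135$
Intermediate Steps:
$P{\left(Z,j \right)} = j + Z \left(4 + Z\right)$ ($P{\left(Z,j \right)} = j + \left(Z + 4\right) Z = j + \left(4 + Z\right) Z = j + Z \left(4 + Z\right)$)
$- 219 P{\left(-36,13 + x{\left(Q{\left(-1 \right)} \right)} \right)} = - 219 \left(\left(13 + 0\right) + \left(-36\right)^{2} + 4 \left(-36\right)\right) = - 219 \left(13 + 1296 - 144\right) = \left(-219\right) 1165 = -255135$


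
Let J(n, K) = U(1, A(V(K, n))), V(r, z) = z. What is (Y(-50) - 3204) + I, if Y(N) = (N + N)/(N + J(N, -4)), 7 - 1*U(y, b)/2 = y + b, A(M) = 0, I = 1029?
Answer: -41275/19 ≈ -2172.4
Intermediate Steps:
U(y, b) = 14 - 2*b - 2*y (U(y, b) = 14 - 2*(y + b) = 14 - 2*(b + y) = 14 + (-2*b - 2*y) = 14 - 2*b - 2*y)
J(n, K) = 12 (J(n, K) = 14 - 2*0 - 2*1 = 14 + 0 - 2 = 12)
Y(N) = 2*N/(12 + N) (Y(N) = (N + N)/(N + 12) = (2*N)/(12 + N) = 2*N/(12 + N))
(Y(-50) - 3204) + I = (2*(-50)/(12 - 50) - 3204) + 1029 = (2*(-50)/(-38) - 3204) + 1029 = (2*(-50)*(-1/38) - 3204) + 1029 = (50/19 - 3204) + 1029 = -60826/19 + 1029 = -41275/19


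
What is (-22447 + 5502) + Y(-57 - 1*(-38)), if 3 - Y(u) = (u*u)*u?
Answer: -10083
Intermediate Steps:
Y(u) = 3 - u³ (Y(u) = 3 - u*u*u = 3 - u²*u = 3 - u³)
(-22447 + 5502) + Y(-57 - 1*(-38)) = (-22447 + 5502) + (3 - (-57 - 1*(-38))³) = -16945 + (3 - (-57 + 38)³) = -16945 + (3 - 1*(-19)³) = -16945 + (3 - 1*(-6859)) = -16945 + (3 + 6859) = -16945 + 6862 = -10083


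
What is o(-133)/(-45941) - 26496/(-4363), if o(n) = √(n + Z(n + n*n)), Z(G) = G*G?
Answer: 26496/4363 - √308213003/45941 ≈ 5.6907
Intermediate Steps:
Z(G) = G²
o(n) = √(n + (n + n²)²) (o(n) = √(n + (n + n*n)²) = √(n + (n + n²)²))
o(-133)/(-45941) - 26496/(-4363) = √(-133*(1 - 133*(1 - 133)²))/(-45941) - 26496/(-4363) = √(-133*(1 - 133*(-132)²))*(-1/45941) - 26496*(-1/4363) = √(-133*(1 - 133*17424))*(-1/45941) + 26496/4363 = √(-133*(1 - 2317392))*(-1/45941) + 26496/4363 = √(-133*(-2317391))*(-1/45941) + 26496/4363 = √308213003*(-1/45941) + 26496/4363 = -√308213003/45941 + 26496/4363 = 26496/4363 - √308213003/45941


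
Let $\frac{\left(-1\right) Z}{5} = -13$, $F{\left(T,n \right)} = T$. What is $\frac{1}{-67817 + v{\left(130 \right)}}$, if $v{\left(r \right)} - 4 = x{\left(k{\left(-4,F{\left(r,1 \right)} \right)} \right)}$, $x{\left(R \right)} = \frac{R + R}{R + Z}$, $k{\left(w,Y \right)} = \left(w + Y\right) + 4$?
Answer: $- \frac{3}{203435} \approx -1.4747 \cdot 10^{-5}$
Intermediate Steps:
$k{\left(w,Y \right)} = 4 + Y + w$ ($k{\left(w,Y \right)} = \left(Y + w\right) + 4 = 4 + Y + w$)
$Z = 65$ ($Z = \left(-5\right) \left(-13\right) = 65$)
$x{\left(R \right)} = \frac{2 R}{65 + R}$ ($x{\left(R \right)} = \frac{R + R}{R + 65} = \frac{2 R}{65 + R}$)
$v{\left(r \right)} = 4 + \frac{2 r}{65 + r}$ ($v{\left(r \right)} = 4 + \frac{2 \left(4 + r - 4\right)}{65 + \left(4 + r - 4\right)} = 4 + \frac{2 r}{65 + r}$)
$\frac{1}{-67817 + v{\left(130 \right)}} = \frac{1}{-67817 + \frac{2 \left(130 + 3 \cdot 130\right)}{65 + 130}} = \frac{1}{-67817 + \frac{2 \left(130 + 390\right)}{195}} = \frac{1}{-67817 + 2 \cdot \frac{1}{195} \cdot 520} = \frac{1}{-67817 + \frac{16}{3}} = \frac{1}{- \frac{203435}{3}} = - \frac{3}{203435}$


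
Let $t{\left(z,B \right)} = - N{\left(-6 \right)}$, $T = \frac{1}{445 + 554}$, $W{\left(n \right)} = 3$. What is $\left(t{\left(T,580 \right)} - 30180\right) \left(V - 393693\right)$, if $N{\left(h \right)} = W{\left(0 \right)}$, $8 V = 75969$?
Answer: $\frac{92769714225}{8} \approx 1.1596 \cdot 10^{10}$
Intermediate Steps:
$V = \frac{75969}{8}$ ($V = \frac{1}{8} \cdot 75969 = \frac{75969}{8} \approx 9496.1$)
$T = \frac{1}{999} \approx 0.001001$
$N{\left(h \right)} = 3$
$t{\left(z,B \right)} = -3$ ($t{\left(z,B \right)} = \left(-1\right) 3 = -3$)
$\left(t{\left(T,580 \right)} - 30180\right) \left(V - 393693\right) = \left(-3 - 30180\right) \left(\frac{75969}{8} - 393693\right) = \left(-30183\right) \left(- \frac{3073575}{8}\right) = \frac{92769714225}{8}$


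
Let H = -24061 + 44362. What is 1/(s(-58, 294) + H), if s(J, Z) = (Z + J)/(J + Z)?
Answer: 1/20302 ≈ 4.9256e-5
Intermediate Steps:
H = 20301
s(J, Z) = 1 (s(J, Z) = (J + Z)/(J + Z) = 1)
1/(s(-58, 294) + H) = 1/(1 + 20301) = 1/20302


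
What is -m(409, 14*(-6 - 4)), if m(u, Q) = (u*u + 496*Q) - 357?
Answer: -97484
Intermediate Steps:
m(u, Q) = -357 + u² + 496*Q (m(u, Q) = (u² + 496*Q) - 357 = -357 + u² + 496*Q)
-m(409, 14*(-6 - 4)) = -(-357 + 409² + 496*(14*(-6 - 4))) = -(-357 + 167281 + 496*(14*(-10))) = -(-357 + 167281 + 496*(-140)) = -(-357 + 167281 - 69440) = -1*97484 = -97484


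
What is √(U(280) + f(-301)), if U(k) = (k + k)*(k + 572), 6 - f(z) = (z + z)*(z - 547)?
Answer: I*√33370 ≈ 182.67*I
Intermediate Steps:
f(z) = 6 - 2*z*(-547 + z) (f(z) = 6 - (z + z)*(z - 547) = 6 - 2*z*(-547 + z))
U(k) = 2*k*(572 + k) (U(k) = (2*k)*(572 + k) = 2*k*(572 + k))
√(U(280) + f(-301)) = √(2*280*(572 + 280) + (6 - 2*(-301)² + 1094*(-301))) = √(2*280*852 + (6 - 2*90601 - 329294)) = √(477120 + (6 - 181202 - 329294)) = √(477120 - 510490) = √(-33370) = I*√33370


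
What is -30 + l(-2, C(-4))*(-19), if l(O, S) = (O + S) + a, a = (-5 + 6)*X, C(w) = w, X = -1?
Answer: 103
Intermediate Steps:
a = -1 (a = (-5 + 6)*(-1) = 1*(-1) = -1)
l(O, S) = -1 + O + S (l(O, S) = (O + S) - 1 = -1 + O + S)
-30 + l(-2, C(-4))*(-19) = -30 + (-1 - 2 - 4)*(-19) = -30 - 7*(-19) = -30 + 133 = 103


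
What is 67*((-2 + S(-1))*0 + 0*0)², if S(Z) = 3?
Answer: 0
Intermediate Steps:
67*((-2 + S(-1))*0 + 0*0)² = 67*((-2 + 3)*0 + 0*0)² = 67*(1*0 + 0)² = 67*(0 + 0)² = 67*0² = 67*0 = 0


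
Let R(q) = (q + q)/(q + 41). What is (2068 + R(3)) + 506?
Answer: 56631/22 ≈ 2574.1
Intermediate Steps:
R(q) = 2*q/(41 + q) (R(q) = (2*q)/(41 + q) = 2*q/(41 + q))
(2068 + R(3)) + 506 = (2068 + 2*3/(41 + 3)) + 506 = (2068 + 2*3/44) + 506 = (2068 + 2*3*(1/44)) + 506 = (2068 + 3/22) + 506 = 45499/22 + 506 = 56631/22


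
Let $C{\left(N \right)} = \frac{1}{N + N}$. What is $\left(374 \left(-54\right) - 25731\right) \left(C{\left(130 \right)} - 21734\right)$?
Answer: $\frac{259526082753}{260} \approx 9.9818 \cdot 10^{8}$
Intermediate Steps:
$C{\left(N \right)} = \frac{1}{2 N}$
$\left(374 \left(-54\right) - 25731\right) \left(C{\left(130 \right)} - 21734\right) = \left(374 \left(-54\right) - 25731\right) \left(\frac{1}{2 \cdot 130} - 21734\right) = \left(-20196 - 25731\right) \left(\frac{1}{2} \cdot \frac{1}{130} - 21734\right) = - 45927 \left(\frac{1}{260} - 21734\right) = \left(-45927\right) \left(- \frac{5650839}{260}\right) = \frac{259526082753}{260}$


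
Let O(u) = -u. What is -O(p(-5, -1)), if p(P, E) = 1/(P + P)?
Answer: -⅒ ≈ -0.10000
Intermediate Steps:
p(P, E) = 1/(2*P)
-O(p(-5, -1)) = -(-1)*(½)/(-5) = -(-1)*(½)*(-⅕) = -(-1)*(-1)/10 = -1*⅒ = -⅒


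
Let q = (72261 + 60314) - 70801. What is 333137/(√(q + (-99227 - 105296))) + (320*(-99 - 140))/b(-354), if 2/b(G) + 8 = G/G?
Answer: 267680 - 333137*I*√15861/47583 ≈ 2.6768e+5 - 881.73*I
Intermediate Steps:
b(G) = -2/7 (b(G) = 2/(-8 + G/G) = 2/(-8 + 1) = 2/(-7) = 2*(-⅐) = -2/7)
q = 61774 (q = 132575 - 70801 = 61774)
333137/(√(q + (-99227 - 105296))) + (320*(-99 - 140))/b(-354) = 333137/(√(61774 + (-99227 - 105296))) + (320*(-99 - 140))/(-2/7) = 333137/(√(61774 - 204523)) + (320*(-239))*(-7/2) = 333137/(√(-142749)) - 76480*(-7/2) = 333137/((3*I*√15861)) + 267680 = 333137*(-I*√15861/47583) + 267680 = -333137*I*√15861/47583 + 267680 = 267680 - 333137*I*√15861/47583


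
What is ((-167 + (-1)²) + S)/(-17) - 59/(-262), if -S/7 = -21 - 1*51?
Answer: -87553/4454 ≈ -19.657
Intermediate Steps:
S = 504 (S = -7*(-21 - 1*51) = -7*(-21 - 51) = -7*(-72) = 504)
((-167 + (-1)²) + S)/(-17) - 59/(-262) = ((-167 + (-1)²) + 504)/(-17) - 59/(-262) = ((-167 + 1) + 504)*(-1/17) - 59*(-1/262) = (-166 + 504)*(-1/17) + 59/262 = 338*(-1/17) + 59/262 = -338/17 + 59/262 = -87553/4454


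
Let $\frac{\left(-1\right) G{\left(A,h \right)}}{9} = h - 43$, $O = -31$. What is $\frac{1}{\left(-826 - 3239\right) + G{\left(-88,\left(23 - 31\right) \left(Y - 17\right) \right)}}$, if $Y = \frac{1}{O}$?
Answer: $- \frac{31}{152034} \approx -0.0002039$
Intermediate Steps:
$Y = - \frac{1}{31}$ ($Y = \frac{1}{-31} = - \frac{1}{31} \approx -0.032258$)
$G{\left(A,h \right)} = 387 - 9 h$ ($G{\left(A,h \right)} = - 9 \left(h - 43\right) = - 9 \left(-43 + h\right) = 387 - 9 h$)
$\frac{1}{\left(-826 - 3239\right) + G{\left(-88,\left(23 - 31\right) \left(Y - 17\right) \right)}} = \frac{1}{\left(-826 - 3239\right) + \left(387 - 9 \left(23 - 31\right) \left(- \frac{1}{31} - 17\right)\right)} = \frac{1}{-4065 + \left(387 - 9 \left(\left(-8\right) \left(- \frac{528}{31}\right)\right)\right)} = \frac{1}{-4065 + \left(387 - \frac{38016}{31}\right)} = \frac{1}{-4065 - \frac{26019}{31}} = \frac{1}{- \frac{152034}{31}} = - \frac{31}{152034}$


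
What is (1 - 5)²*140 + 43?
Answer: 2283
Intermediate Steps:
(1 - 5)²*140 + 43 = (-4)²*140 + 43 = 16*140 + 43 = 2240 + 43 = 2283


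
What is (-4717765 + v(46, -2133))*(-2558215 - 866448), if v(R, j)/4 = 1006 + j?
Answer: 16172193618999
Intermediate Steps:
v(R, j) = 4024 + 4*j (v(R, j) = 4*(1006 + j) = 4024 + 4*j)
(-4717765 + v(46, -2133))*(-2558215 - 866448) = (-4717765 + (4024 + 4*(-2133)))*(-2558215 - 866448) = (-4717765 + (4024 - 8532))*(-3424663) = (-4717765 - 4508)*(-3424663) = -4722273*(-3424663) = 16172193618999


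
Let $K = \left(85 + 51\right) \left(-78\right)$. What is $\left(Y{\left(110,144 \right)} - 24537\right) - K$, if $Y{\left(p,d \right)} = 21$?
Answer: $-13908$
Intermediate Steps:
$K = -10608$ ($K = 136 \left(-78\right) = -10608$)
$\left(Y{\left(110,144 \right)} - 24537\right) - K = \left(21 - 24537\right) - -10608 = -24516 + 10608 = -13908$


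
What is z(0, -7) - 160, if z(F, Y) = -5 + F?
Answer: -165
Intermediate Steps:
z(0, -7) - 160 = (-5 + 0) - 160 = -5 - 160 = -165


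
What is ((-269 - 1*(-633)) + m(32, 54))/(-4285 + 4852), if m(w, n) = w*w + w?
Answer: 1420/567 ≈ 2.5044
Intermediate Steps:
m(w, n) = w + w**2 (m(w, n) = w**2 + w = w + w**2)
((-269 - 1*(-633)) + m(32, 54))/(-4285 + 4852) = ((-269 - 1*(-633)) + 32*(1 + 32))/(-4285 + 4852) = ((-269 + 633) + 32*33)/567 = (364 + 1056)*(1/567) = 1420*(1/567) = 1420/567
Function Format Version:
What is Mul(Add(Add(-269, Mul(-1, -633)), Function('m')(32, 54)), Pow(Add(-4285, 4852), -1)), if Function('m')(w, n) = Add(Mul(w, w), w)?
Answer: Rational(1420, 567) ≈ 2.5044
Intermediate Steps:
Function('m')(w, n) = Add(w, Pow(w, 2)) (Function('m')(w, n) = Add(Pow(w, 2), w) = Add(w, Pow(w, 2)))
Mul(Add(Add(-269, Mul(-1, -633)), Function('m')(32, 54)), Pow(Add(-4285, 4852), -1)) = Mul(Add(Add(-269, Mul(-1, -633)), Mul(32, Add(1, 32))), Pow(Add(-4285, 4852), -1)) = Mul(Add(Add(-269, 633), Mul(32, 33)), Pow(567, -1)) = Mul(Add(364, 1056), Rational(1, 567)) = Mul(1420, Rational(1, 567)) = Rational(1420, 567)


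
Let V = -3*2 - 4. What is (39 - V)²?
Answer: 2401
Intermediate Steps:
V = -10 (V = -6 - 4 = -10)
(39 - V)² = (39 - 1*(-10))² = (39 + 10)² = 49² = 2401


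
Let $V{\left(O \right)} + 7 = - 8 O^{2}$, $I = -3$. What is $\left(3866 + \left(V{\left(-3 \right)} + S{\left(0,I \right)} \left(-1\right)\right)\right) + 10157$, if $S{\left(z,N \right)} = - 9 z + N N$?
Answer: $13935$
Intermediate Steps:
$S{\left(z,N \right)} = N^{2} - 9 z$ ($S{\left(z,N \right)} = - 9 z + N^{2} = N^{2} - 9 z$)
$V{\left(O \right)} = -7 - 8 O^{2}$
$\left(3866 + \left(V{\left(-3 \right)} + S{\left(0,I \right)} \left(-1\right)\right)\right) + 10157 = \left(3866 - \left(7 + 72 - \left(\left(-3\right)^{2} - 0\right) \left(-1\right)\right)\right) + 10157 = \left(3866 + \left(\left(-7 - 72\right) + \left(9 + 0\right) \left(-1\right)\right)\right) + 10157 = \left(3866 + \left(\left(-7 - 72\right) + 9 \left(-1\right)\right)\right) + 10157 = \left(3866 - 88\right) + 10157 = 3778 + 10157 = 13935$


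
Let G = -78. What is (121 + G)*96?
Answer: 4128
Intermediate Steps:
(121 + G)*96 = (121 - 78)*96 = 43*96 = 4128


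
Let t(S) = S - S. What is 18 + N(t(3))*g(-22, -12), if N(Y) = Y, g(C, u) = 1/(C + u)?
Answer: 18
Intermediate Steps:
t(S) = 0
18 + N(t(3))*g(-22, -12) = 18 + 0/(-22 - 12) = 18 + 0/(-34) = 18 + 0*(-1/34) = 18 + 0 = 18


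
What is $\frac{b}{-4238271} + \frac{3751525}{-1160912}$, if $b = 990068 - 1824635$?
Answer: $- \frac{4977040256057}{1640086554384} \approx -3.0346$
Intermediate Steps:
$b = -834567$ ($b = 990068 - 1824635 = -834567$)
$\frac{b}{-4238271} + \frac{3751525}{-1160912} = - \frac{834567}{-4238271} + \frac{3751525}{-1160912} = \left(-834567\right) \left(- \frac{1}{4238271}\right) + 3751525 \left(- \frac{1}{1160912}\right) = \frac{278189}{1412757} - \frac{3751525}{1160912} = - \frac{4977040256057}{1640086554384}$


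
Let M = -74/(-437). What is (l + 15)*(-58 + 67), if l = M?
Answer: 59661/437 ≈ 136.52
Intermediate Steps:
M = 74/437 (M = -74*(-1/437) = 74/437 ≈ 0.16934)
l = 74/437 ≈ 0.16934
(l + 15)*(-58 + 67) = (74/437 + 15)*(-58 + 67) = (6629/437)*9 = 59661/437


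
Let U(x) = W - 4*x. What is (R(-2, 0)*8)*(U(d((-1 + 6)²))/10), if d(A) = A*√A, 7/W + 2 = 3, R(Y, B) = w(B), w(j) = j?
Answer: 0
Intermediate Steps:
R(Y, B) = B
W = 7 (W = 7/(-2 + 3) = 7/1 = 7*1 = 7)
d(A) = A^(3/2)
U(x) = 7 - 4*x
(R(-2, 0)*8)*(U(d((-1 + 6)²))/10) = (0*8)*((7 - 4*((-1 + 6)²)^(3/2))/10) = 0*((7 - 4*(5²)^(3/2))*(⅒)) = 0*((7 - 4*25^(3/2))*(⅒)) = 0*((7 - 4*125)*(⅒)) = 0*((7 - 500)*(⅒)) = 0*(-493*⅒) = 0*(-493/10) = 0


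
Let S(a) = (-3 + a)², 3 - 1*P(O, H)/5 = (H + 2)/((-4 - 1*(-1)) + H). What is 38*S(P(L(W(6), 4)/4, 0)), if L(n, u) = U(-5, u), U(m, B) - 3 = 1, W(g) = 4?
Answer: 80408/9 ≈ 8934.2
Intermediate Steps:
U(m, B) = 4 (U(m, B) = 3 + 1 = 4)
L(n, u) = 4
P(O, H) = 15 - 5*(2 + H)/(-3 + H) (P(O, H) = 15 - 5*(H + 2)/((-4 - 1*(-1)) + H) = 15 - 5*(2 + H)/((-4 + 1) + H) = 15 - 5*(2 + H)/(-3 + H))
38*S(P(L(W(6), 4)/4, 0)) = 38*(-3 + 5*(-11 + 2*0)/(-3 + 0))² = 38*(-3 + 5*(-11 + 0)/(-3))² = 38*(-3 + 5*(-⅓)*(-11))² = 38*(-3 + 55/3)² = 38*(46/3)² = 38*(2116/9) = 80408/9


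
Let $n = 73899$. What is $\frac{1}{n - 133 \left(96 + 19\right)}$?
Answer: $\frac{1}{58604} \approx 1.7064 \cdot 10^{-5}$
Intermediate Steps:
$\frac{1}{n - 133 \left(96 + 19\right)} = \frac{1}{73899 - 133 \left(96 + 19\right)} = \frac{1}{73899 - 15295} = \frac{1}{58604}$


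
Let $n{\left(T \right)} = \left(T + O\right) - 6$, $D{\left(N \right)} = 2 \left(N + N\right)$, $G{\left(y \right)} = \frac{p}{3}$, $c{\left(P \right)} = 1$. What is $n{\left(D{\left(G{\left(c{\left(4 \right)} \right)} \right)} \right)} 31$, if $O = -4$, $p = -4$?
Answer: $- \frac{1426}{3} \approx -475.33$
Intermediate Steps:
$G{\left(y \right)} = - \frac{4}{3}$
$D{\left(N \right)} = 4 N$ ($D{\left(N \right)} = 2 \cdot 2 N = 4 N$)
$n{\left(T \right)} = -10 + T$ ($n{\left(T \right)} = \left(T - 4\right) - 6 = \left(-4 + T\right) - 6 = -10 + T$)
$n{\left(D{\left(G{\left(c{\left(4 \right)} \right)} \right)} \right)} 31 = \left(-10 + 4 \left(- \frac{4}{3}\right)\right) 31 = \left(-10 - \frac{16}{3}\right) 31 = \left(- \frac{46}{3}\right) 31 = - \frac{1426}{3}$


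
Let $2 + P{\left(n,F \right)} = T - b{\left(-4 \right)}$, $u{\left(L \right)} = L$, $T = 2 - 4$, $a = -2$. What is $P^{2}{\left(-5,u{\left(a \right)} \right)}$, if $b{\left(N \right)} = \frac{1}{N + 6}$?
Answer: $\frac{81}{4} \approx 20.25$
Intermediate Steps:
$T = -2$ ($T = 2 - 4 = -2$)
$b{\left(N \right)} = \frac{1}{6 + N}$
$P{\left(n,F \right)} = - \frac{9}{2}$ ($P{\left(n,F \right)} = -2 - \left(2 + \frac{1}{6 - 4}\right) = -2 - \frac{5}{2} = - \frac{9}{2}$)
$P^{2}{\left(-5,u{\left(a \right)} \right)} = \left(- \frac{9}{2}\right)^{2} = \frac{81}{4}$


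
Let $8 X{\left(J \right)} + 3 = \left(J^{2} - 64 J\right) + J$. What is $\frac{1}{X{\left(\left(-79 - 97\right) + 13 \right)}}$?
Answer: $\frac{8}{36835} \approx 0.00021718$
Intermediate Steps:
$X{\left(J \right)} = - \frac{3}{8} - \frac{63 J}{8} + \frac{J^{2}}{8}$ ($X{\left(J \right)} = - \frac{3}{8} + \frac{\left(J^{2} - 64 J\right) + J}{8} = - \frac{3}{8} + \frac{J^{2} - 63 J}{8} = - \frac{3}{8} + \left(- \frac{63 J}{8} + \frac{J^{2}}{8}\right) = - \frac{3}{8} - \frac{63 J}{8} + \frac{J^{2}}{8}$)
$\frac{1}{X{\left(\left(-79 - 97\right) + 13 \right)}} = \frac{1}{- \frac{3}{8} - \frac{63 \left(\left(-79 - 97\right) + 13\right)}{8} + \frac{\left(\left(-79 - 97\right) + 13\right)^{2}}{8}} = \frac{1}{- \frac{3}{8} - \frac{63 \left(-176 + 13\right)}{8} + \frac{\left(-176 + 13\right)^{2}}{8}} = \frac{1}{- \frac{3}{8} - - \frac{10269}{8} + \frac{\left(-163\right)^{2}}{8}} = \frac{1}{- \frac{3}{8} + \frac{10269}{8} + \frac{1}{8} \cdot 26569} = \frac{1}{- \frac{3}{8} + \frac{10269}{8} + \frac{26569}{8}} = \frac{1}{\frac{36835}{8}} = \frac{8}{36835}$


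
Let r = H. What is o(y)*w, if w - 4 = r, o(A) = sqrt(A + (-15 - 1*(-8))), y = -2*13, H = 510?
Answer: 514*I*sqrt(33) ≈ 2952.7*I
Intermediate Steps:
y = -26
o(A) = sqrt(-7 + A) (o(A) = sqrt(A + (-15 + 8)) = sqrt(A - 7) = sqrt(-7 + A))
r = 510
w = 514 (w = 4 + 510 = 514)
o(y)*w = sqrt(-7 - 26)*514 = sqrt(-33)*514 = (I*sqrt(33))*514 = 514*I*sqrt(33)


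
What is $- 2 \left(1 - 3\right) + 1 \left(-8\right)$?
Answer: $-4$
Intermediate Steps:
$- 2 \left(1 - 3\right) + 1 \left(-8\right) = \left(-2\right) \left(-2\right) - 8 = 4 - 8 = -4$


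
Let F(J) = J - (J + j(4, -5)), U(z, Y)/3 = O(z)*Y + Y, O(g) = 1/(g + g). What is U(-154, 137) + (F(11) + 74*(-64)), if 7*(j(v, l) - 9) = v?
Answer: -1335459/308 ≈ -4335.9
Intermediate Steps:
O(g) = 1/(2*g)
j(v, l) = 9 + v/7
U(z, Y) = 3*Y + 3*Y/(2*z) (U(z, Y) = 3*((1/(2*z))*Y + Y) = 3*(Y/(2*z) + Y) = 3*(Y + Y/(2*z)) = 3*Y + 3*Y/(2*z))
F(J) = -67/7 (F(J) = J - (J + (9 + (⅐)*4)) = J - (J + (9 + 4/7)) = J - (J + 67/7) = J - (67/7 + J) = J + (-67/7 - J) = -67/7)
U(-154, 137) + (F(11) + 74*(-64)) = (3*137 + (3/2)*137/(-154)) + (-67/7 + 74*(-64)) = (411 + (3/2)*137*(-1/154)) + (-67/7 - 4736) = (411 - 411/308) - 33219/7 = 126177/308 - 33219/7 = -1335459/308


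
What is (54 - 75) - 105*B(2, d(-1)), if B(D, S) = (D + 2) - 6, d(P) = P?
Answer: 189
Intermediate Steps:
B(D, S) = -4 + D (B(D, S) = (2 + D) - 6 = -4 + D)
(54 - 75) - 105*B(2, d(-1)) = (54 - 75) - 105*(-4 + 2) = -21 - 105*(-2) = -21 + 210 = 189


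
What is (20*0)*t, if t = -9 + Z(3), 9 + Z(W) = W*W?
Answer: 0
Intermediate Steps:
Z(W) = -9 + W² (Z(W) = -9 + W*W = -9 + W²)
t = -9 (t = -9 + (-9 + 3²) = -9 + (-9 + 9) = -9 + 0 = -9)
(20*0)*t = (20*0)*(-9) = 0*(-9) = 0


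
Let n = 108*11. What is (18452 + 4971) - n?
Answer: 22235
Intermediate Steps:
n = 1188
(18452 + 4971) - n = (18452 + 4971) - 1*1188 = 23423 - 1188 = 22235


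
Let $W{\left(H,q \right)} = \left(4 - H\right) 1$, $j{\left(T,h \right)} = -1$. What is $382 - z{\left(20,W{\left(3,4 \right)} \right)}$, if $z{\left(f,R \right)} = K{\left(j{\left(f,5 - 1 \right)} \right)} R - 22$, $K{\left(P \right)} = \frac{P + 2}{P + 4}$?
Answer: $\frac{1211}{3} \approx 403.67$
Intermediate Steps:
$K{\left(P \right)} = \frac{2 + P}{4 + P}$
$W{\left(H,q \right)} = 4 - H$
$z{\left(f,R \right)} = -22 + \frac{R}{3}$ ($z{\left(f,R \right)} = \frac{2 - 1}{4 - 1} R - 22 = \frac{1}{3} \cdot 1 R - 22 = \frac{R}{3} - 22 = -22 + \frac{R}{3}$)
$382 - z{\left(20,W{\left(3,4 \right)} \right)} = 382 - \left(-22 + \frac{4 - 3}{3}\right) = 382 - \left(-22 + \frac{1}{3} \cdot 1\right) = 382 - \left(-22 + \frac{1}{3}\right) = 382 - - \frac{65}{3} = 382 + \frac{65}{3} = \frac{1211}{3}$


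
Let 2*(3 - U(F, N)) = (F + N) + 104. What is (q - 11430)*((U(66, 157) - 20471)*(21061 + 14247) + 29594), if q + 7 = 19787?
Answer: -6082368856800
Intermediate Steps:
U(F, N) = -49 - F/2 - N/2 (U(F, N) = 3 - ((F + N) + 104)/2 = 3 - (104 + F + N)/2 = 3 + (-52 - F/2 - N/2) = -49 - F/2 - N/2)
q = 19780 (q = -7 + 19787 = 19780)
(q - 11430)*((U(66, 157) - 20471)*(21061 + 14247) + 29594) = (19780 - 11430)*(((-49 - ½*66 - ½*157) - 20471)*(21061 + 14247) + 29594) = 8350*(((-49 - 33 - 157/2) - 20471)*35308 + 29594) = 8350*((-321/2 - 20471)*35308 + 29594) = 8350*(-41263/2*35308 + 29594) = 8350*(-728457002 + 29594) = 8350*(-728427408) = -6082368856800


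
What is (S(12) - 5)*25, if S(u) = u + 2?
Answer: 225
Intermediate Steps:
S(u) = 2 + u
(S(12) - 5)*25 = ((2 + 12) - 5)*25 = (14 - 5)*25 = 9*25 = 225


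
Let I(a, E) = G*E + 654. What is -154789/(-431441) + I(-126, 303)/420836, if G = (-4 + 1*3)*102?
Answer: 13022207618/45391476169 ≈ 0.28689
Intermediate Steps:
G = -102 (G = (-4 + 3)*102 = -1*102 = -102)
I(a, E) = 654 - 102*E (I(a, E) = -102*E + 654 = 654 - 102*E)
-154789/(-431441) + I(-126, 303)/420836 = -154789/(-431441) + (654 - 102*303)/420836 = -154789*(-1/431441) + (654 - 30906)*(1/420836) = 154789/431441 - 30252*1/420836 = 154789/431441 - 7563/105209 = 13022207618/45391476169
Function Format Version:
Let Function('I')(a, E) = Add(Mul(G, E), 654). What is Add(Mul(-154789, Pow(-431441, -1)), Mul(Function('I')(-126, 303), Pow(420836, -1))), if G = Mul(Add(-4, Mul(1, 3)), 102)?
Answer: Rational(13022207618, 45391476169) ≈ 0.28689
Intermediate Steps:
G = -102 (G = Mul(Add(-4, 3), 102) = Mul(-1, 102) = -102)
Function('I')(a, E) = Add(654, Mul(-102, E)) (Function('I')(a, E) = Add(Mul(-102, E), 654) = Add(654, Mul(-102, E)))
Add(Mul(-154789, Pow(-431441, -1)), Mul(Function('I')(-126, 303), Pow(420836, -1))) = Add(Mul(-154789, Pow(-431441, -1)), Mul(Add(654, Mul(-102, 303)), Pow(420836, -1))) = Add(Mul(-154789, Rational(-1, 431441)), Mul(Add(654, -30906), Rational(1, 420836))) = Add(Rational(154789, 431441), Mul(-30252, Rational(1, 420836))) = Add(Rational(154789, 431441), Rational(-7563, 105209)) = Rational(13022207618, 45391476169)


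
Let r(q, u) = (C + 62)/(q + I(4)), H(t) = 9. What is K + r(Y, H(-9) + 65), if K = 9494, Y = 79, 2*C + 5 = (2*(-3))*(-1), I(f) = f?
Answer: 1576129/166 ≈ 9494.8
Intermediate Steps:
C = ½ (C = -5/2 + ((2*(-3))*(-1))/2 = -5/2 + (-6*(-1))/2 = -5/2 + (½)*6 = -5/2 + 3 = ½ ≈ 0.50000)
r(q, u) = 125/(2*(4 + q)) (r(q, u) = (½ + 62)/(q + 4) = 125/(2*(4 + q)))
K + r(Y, H(-9) + 65) = 9494 + 125/(2*(4 + 79)) = 9494 + (125/2)/83 = 9494 + (125/2)*(1/83) = 9494 + 125/166 = 1576129/166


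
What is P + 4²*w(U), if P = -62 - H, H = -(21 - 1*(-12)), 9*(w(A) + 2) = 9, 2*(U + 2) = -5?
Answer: -45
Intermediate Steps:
U = -9/2 (U = -2 + (½)*(-5) = -2 - 5/2 = -9/2 ≈ -4.5000)
w(A) = -1 (w(A) = -2 + (⅑)*9 = -2 + 1 = -1)
H = -33 (H = -(21 + 12) = -1*33 = -33)
P = -29 (P = -62 - 1*(-33) = -62 + 33 = -29)
P + 4²*w(U) = -29 + 4²*(-1) = -29 + 16*(-1) = -29 - 16 = -45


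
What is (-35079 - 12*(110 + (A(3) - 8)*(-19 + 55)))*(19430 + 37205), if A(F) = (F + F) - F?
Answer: -1939125765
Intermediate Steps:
A(F) = F (A(F) = 2*F - F = F)
(-35079 - 12*(110 + (A(3) - 8)*(-19 + 55)))*(19430 + 37205) = (-35079 - 12*(110 + (3 - 8)*(-19 + 55)))*(19430 + 37205) = (-35079 - 12*(110 - 5*36))*56635 = (-35079 - 12*(110 - 180))*56635 = (-35079 - 12*(-70))*56635 = (-35079 + 840)*56635 = -34239*56635 = -1939125765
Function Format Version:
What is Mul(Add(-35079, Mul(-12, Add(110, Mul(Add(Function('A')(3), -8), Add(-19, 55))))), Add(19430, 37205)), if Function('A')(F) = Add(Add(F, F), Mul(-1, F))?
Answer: -1939125765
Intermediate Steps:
Function('A')(F) = F (Function('A')(F) = Add(Mul(2, F), Mul(-1, F)) = F)
Mul(Add(-35079, Mul(-12, Add(110, Mul(Add(Function('A')(3), -8), Add(-19, 55))))), Add(19430, 37205)) = Mul(Add(-35079, Mul(-12, Add(110, Mul(Add(3, -8), Add(-19, 55))))), Add(19430, 37205)) = Mul(Add(-35079, Mul(-12, Add(110, Mul(-5, 36)))), 56635) = Mul(Add(-35079, Mul(-12, Add(110, -180))), 56635) = Mul(Add(-35079, Mul(-12, -70)), 56635) = Mul(Add(-35079, 840), 56635) = Mul(-34239, 56635) = -1939125765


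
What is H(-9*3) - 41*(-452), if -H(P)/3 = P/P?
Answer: 18529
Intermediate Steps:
H(P) = -3 (H(P) = -3*P/P = -3*1 = -3)
H(-9*3) - 41*(-452) = -3 - 41*(-452) = -3 + 18532 = 18529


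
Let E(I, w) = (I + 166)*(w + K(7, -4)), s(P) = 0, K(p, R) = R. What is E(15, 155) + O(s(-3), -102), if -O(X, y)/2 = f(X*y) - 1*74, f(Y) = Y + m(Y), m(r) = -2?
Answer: 27483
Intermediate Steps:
f(Y) = -2 + Y (f(Y) = Y - 2 = -2 + Y)
O(X, y) = 152 - 2*X*y (O(X, y) = -2*((-2 + X*y) - 1*74) = -2*((-2 + X*y) - 74) = -2*(-76 + X*y) = 152 - 2*X*y)
E(I, w) = (-4 + w)*(166 + I) (E(I, w) = (I + 166)*(w - 4) = (166 + I)*(-4 + w) = (-4 + w)*(166 + I))
E(15, 155) + O(s(-3), -102) = (-664 - 4*15 + 166*155 + 15*155) + (152 - 2*0*(-102)) = (-664 - 60 + 25730 + 2325) + (152 + 0) = 27331 + 152 = 27483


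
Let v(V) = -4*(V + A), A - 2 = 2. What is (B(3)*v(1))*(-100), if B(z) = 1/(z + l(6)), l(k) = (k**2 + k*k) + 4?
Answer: 2000/79 ≈ 25.316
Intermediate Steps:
A = 4 (A = 2 + 2 = 4)
l(k) = 4 + 2*k**2 (l(k) = (k**2 + k**2) + 4 = 2*k**2 + 4 = 4 + 2*k**2)
B(z) = 1/(76 + z) (B(z) = 1/(z + (4 + 2*6**2)) = 1/(z + (4 + 2*36)) = 1/(z + (4 + 72)) = 1/(z + 76) = 1/(76 + z))
v(V) = -16 - 4*V (v(V) = -4*(V + 4) = -4*(4 + V) = -16 - 4*V)
(B(3)*v(1))*(-100) = ((-16 - 4*1)/(76 + 3))*(-100) = ((-16 - 4)/79)*(-100) = ((1/79)*(-20))*(-100) = -20/79*(-100) = 2000/79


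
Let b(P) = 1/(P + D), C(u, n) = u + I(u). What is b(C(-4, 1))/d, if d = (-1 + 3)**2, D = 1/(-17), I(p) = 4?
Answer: -17/4 ≈ -4.2500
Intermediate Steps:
D = -1/17 ≈ -0.058824
C(u, n) = 4 + u (C(u, n) = u + 4 = 4 + u)
b(P) = 1/(-1/17 + P) (b(P) = 1/(P - 1/17) = 1/(-1/17 + P))
d = 4 (d = 2**2 = 4)
b(C(-4, 1))/d = (17/(-1 + 17*(4 - 4)))/4 = (17/(-1 + 17*0))*(1/4) = (17/(-1 + 0))*(1/4) = (17/(-1))*(1/4) = (17*(-1))*(1/4) = -17*1/4 = -17/4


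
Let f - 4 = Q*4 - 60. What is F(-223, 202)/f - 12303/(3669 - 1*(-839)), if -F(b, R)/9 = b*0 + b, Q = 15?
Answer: 1124793/2254 ≈ 499.02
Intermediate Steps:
f = 4 (f = 4 + (15*4 - 60) = 4 + (60 - 60) = 4 + 0 = 4)
F(b, R) = -9*b (F(b, R) = -9*(b*0 + b) = -9*(0 + b) = -9*b)
F(-223, 202)/f - 12303/(3669 - 1*(-839)) = -9*(-223)/4 - 12303/(3669 - 1*(-839)) = 2007*(¼) - 12303/(3669 + 839) = 2007/4 - 12303/4508 = 1124793/2254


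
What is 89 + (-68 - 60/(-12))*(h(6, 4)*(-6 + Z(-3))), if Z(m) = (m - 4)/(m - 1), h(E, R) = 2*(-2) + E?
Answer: 1249/2 ≈ 624.50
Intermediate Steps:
h(E, R) = -4 + E
Z(m) = (-4 + m)/(-1 + m)
89 + (-68 - 60/(-12))*(h(6, 4)*(-6 + Z(-3))) = 89 + (-68 - 60/(-12))*((-4 + 6)*(-6 + (-4 - 3)/(-1 - 3))) = 89 + (-68 - 60*(-1/12))*(2*(-6 - 7/(-4))) = 89 + (-68 + 5)*(2*(-6 - 1/4*(-7))) = 89 - 126*(-6 + 7/4) = 89 - 126*(-17)/4 = 89 - 63*(-17/2) = 89 + 1071/2 = 1249/2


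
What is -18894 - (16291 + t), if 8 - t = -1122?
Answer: -36315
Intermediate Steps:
t = 1130 (t = 8 - 1*(-1122) = 8 + 1122 = 1130)
-18894 - (16291 + t) = -18894 - (16291 + 1130) = -18894 - 1*17421 = -18894 - 17421 = -36315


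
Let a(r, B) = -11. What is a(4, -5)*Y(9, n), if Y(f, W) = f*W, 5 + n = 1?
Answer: 396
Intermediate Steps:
n = -4 (n = -5 + 1 = -4)
Y(f, W) = W*f
a(4, -5)*Y(9, n) = -(-44)*9 = -11*(-36) = 396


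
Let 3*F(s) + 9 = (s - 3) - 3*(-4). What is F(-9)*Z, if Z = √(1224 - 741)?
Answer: -3*√483 ≈ -65.932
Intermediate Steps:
F(s) = s/3 (F(s) = -3 + ((s - 3) - 3*(-4))/3 = -3 + ((-3 + s) + 12)/3 = -3 + (9 + s)/3 = -3 + (3 + s/3) = s/3)
Z = √483 ≈ 21.977
F(-9)*Z = ((⅓)*(-9))*√483 = -3*√483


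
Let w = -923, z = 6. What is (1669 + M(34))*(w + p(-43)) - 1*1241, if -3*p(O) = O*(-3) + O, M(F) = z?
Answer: -4785848/3 ≈ -1.5953e+6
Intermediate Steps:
M(F) = 6
p(O) = 2*O/3 (p(O) = -(O*(-3) + O)/3 = -(-3*O + O)/3 = -(-2)*O/3 = 2*O/3)
(1669 + M(34))*(w + p(-43)) - 1*1241 = (1669 + 6)*(-923 + (2/3)*(-43)) - 1*1241 = 1675*(-923 - 86/3) - 1241 = 1675*(-2855/3) - 1241 = -4782125/3 - 1241 = -4785848/3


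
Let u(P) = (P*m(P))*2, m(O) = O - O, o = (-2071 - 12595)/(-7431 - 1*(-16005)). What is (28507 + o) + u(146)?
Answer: 122202176/4287 ≈ 28505.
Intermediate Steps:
o = -7333/4287 (o = -14666/(-7431 + 16005) = -14666/8574 = -14666*1/8574 = -7333/4287 ≈ -1.7105)
m(O) = 0
u(P) = 0 (u(P) = (P*0)*2 = 0*2 = 0)
(28507 + o) + u(146) = (28507 - 7333/4287) + 0 = 122202176/4287 + 0 = 122202176/4287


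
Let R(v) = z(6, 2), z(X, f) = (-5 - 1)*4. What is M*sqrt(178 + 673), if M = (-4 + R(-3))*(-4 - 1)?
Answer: 140*sqrt(851) ≈ 4084.1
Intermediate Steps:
z(X, f) = -24 (z(X, f) = -6*4 = -24)
R(v) = -24
M = 140 (M = (-4 - 24)*(-4 - 1) = -28*(-5) = 140)
M*sqrt(178 + 673) = 140*sqrt(178 + 673) = 140*sqrt(851)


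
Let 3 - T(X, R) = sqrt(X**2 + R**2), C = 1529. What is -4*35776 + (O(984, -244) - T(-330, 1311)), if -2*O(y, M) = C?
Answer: -287743/2 + 3*sqrt(203069) ≈ -1.4252e+5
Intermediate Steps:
O(y, M) = -1529/2 (O(y, M) = -1/2*1529 = -1529/2)
T(X, R) = 3 - sqrt(R**2 + X**2) (T(X, R) = 3 - sqrt(X**2 + R**2) = 3 - sqrt(R**2 + X**2))
-4*35776 + (O(984, -244) - T(-330, 1311)) = -4*35776 + (-1529/2 - (3 - sqrt(1311**2 + (-330)**2))) = -143104 + (-1529/2 - (3 - sqrt(1718721 + 108900))) = -143104 + (-1529/2 - (3 - sqrt(1827621))) = -143104 + (-1529/2 - (3 - 3*sqrt(203069))) = -143104 + (-1529/2 + (-3 + 3*sqrt(203069))) = -143104 + (-1535/2 + 3*sqrt(203069)) = -287743/2 + 3*sqrt(203069)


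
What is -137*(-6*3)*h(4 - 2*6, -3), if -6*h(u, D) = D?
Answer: 1233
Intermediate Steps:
h(u, D) = -D/6
-137*(-6*3)*h(4 - 2*6, -3) = -137*(-6*3)*(-1/6*(-3)) = -(-2466)/2 = -137*(-9) = 1233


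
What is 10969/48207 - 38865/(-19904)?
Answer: 2091892031/959512128 ≈ 2.1802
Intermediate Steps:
10969/48207 - 38865/(-19904) = 10969*(1/48207) - 38865*(-1/19904) = 10969/48207 + 38865/19904 = 2091892031/959512128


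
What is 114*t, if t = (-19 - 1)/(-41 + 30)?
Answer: 2280/11 ≈ 207.27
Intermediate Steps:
t = 20/11 (t = -20/(-11) = -20*(-1/11) = 20/11 ≈ 1.8182)
114*t = 114*(20/11) = 2280/11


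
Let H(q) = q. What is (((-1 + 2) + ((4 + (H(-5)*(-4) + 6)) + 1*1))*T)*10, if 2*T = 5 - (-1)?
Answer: 960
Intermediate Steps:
T = 3 (T = (5 - (-1))/2 = (5 - 1*(-1))/2 = (5 + 1)/2 = (½)*6 = 3)
(((-1 + 2) + ((4 + (H(-5)*(-4) + 6)) + 1*1))*T)*10 = (((-1 + 2) + ((4 + (-5*(-4) + 6)) + 1*1))*3)*10 = ((1 + ((4 + (20 + 6)) + 1))*3)*10 = ((1 + ((4 + 26) + 1))*3)*10 = ((1 + (30 + 1))*3)*10 = ((1 + 31)*3)*10 = (32*3)*10 = 96*10 = 960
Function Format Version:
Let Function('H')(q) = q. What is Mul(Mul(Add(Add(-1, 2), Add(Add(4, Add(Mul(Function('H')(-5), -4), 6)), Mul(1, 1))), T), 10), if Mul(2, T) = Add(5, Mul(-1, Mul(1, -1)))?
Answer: 960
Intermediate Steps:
T = 3 (T = Mul(Rational(1, 2), Add(5, Mul(-1, Mul(1, -1)))) = Mul(Rational(1, 2), Add(5, Mul(-1, -1))) = Mul(Rational(1, 2), Add(5, 1)) = Mul(Rational(1, 2), 6) = 3)
Mul(Mul(Add(Add(-1, 2), Add(Add(4, Add(Mul(Function('H')(-5), -4), 6)), Mul(1, 1))), T), 10) = Mul(Mul(Add(Add(-1, 2), Add(Add(4, Add(Mul(-5, -4), 6)), Mul(1, 1))), 3), 10) = Mul(Mul(Add(1, Add(Add(4, Add(20, 6)), 1)), 3), 10) = Mul(Mul(Add(1, Add(Add(4, 26), 1)), 3), 10) = Mul(Mul(Add(1, Add(30, 1)), 3), 10) = Mul(Mul(Add(1, 31), 3), 10) = Mul(Mul(32, 3), 10) = Mul(96, 10) = 960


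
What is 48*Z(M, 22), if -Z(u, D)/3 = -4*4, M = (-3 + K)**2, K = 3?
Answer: 2304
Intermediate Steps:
M = 0 (M = (-3 + 3)**2 = 0**2 = 0)
Z(u, D) = 48 (Z(u, D) = -(-12)*4 = -3*(-16) = 48)
48*Z(M, 22) = 48*48 = 2304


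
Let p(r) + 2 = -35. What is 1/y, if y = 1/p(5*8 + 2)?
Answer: -37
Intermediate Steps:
p(r) = -37 (p(r) = -2 - 35 = -37)
y = -1/37 (y = 1/(-37) = -1/37 ≈ -0.027027)
1/y = 1/(-1/37) = -37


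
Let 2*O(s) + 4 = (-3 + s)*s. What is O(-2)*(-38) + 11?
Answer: -103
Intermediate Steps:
O(s) = -2 + s*(-3 + s)/2 (O(s) = -2 + ((-3 + s)*s)/2 = -2 + (s*(-3 + s))/2 = -2 + s*(-3 + s)/2)
O(-2)*(-38) + 11 = (-2 + (½)*(-2)² - 3/2*(-2))*(-38) + 11 = (-2 + (½)*4 + 3)*(-38) + 11 = (-2 + 2 + 3)*(-38) + 11 = 3*(-38) + 11 = -114 + 11 = -103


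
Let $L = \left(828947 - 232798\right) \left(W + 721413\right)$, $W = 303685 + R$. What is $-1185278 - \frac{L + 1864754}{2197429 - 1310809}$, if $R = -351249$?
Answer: $- \frac{96840496841}{59108} \approx -1.6384 \cdot 10^{6}$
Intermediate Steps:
$W = -47564$ ($W = 303685 - 351249 = -47564$)
$L = 401714407501$ ($L = \left(828947 - 232798\right) \left(-47564 + 721413\right) = 596149 \cdot 673849 = 401714407501$)
$-1185278 - \frac{L + 1864754}{2197429 - 1310809} = -1185278 - \frac{401714407501 + 1864754}{2197429 - 1310809} = -1185278 - \frac{401716272255}{886620} = -1185278 - 401716272255 \cdot \frac{1}{886620} = -1185278 - \frac{26781084817}{59108} = - \frac{96840496841}{59108}$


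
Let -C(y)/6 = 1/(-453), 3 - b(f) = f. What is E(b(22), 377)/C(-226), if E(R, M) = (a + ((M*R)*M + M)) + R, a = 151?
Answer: -203845621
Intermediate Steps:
b(f) = 3 - f
C(y) = 2/151 (C(y) = -6/(-453) = -6*(-1/453) = 2/151)
E(R, M) = 151 + M + R + R*M² (E(R, M) = (151 + ((M*R)*M + M)) + R = (151 + (R*M² + M)) + R = (151 + (M + R*M²)) + R = (151 + M + R*M²) + R = 151 + M + R + R*M²)
E(b(22), 377)/C(-226) = (151 + 377 + (3 - 1*22) + (3 - 1*22)*377²)/(2/151) = (151 + 377 + (3 - 22) + (3 - 22)*142129)*(151/2) = (151 + 377 - 19 - 19*142129)*(151/2) = (151 + 377 - 19 - 2700451)*(151/2) = -2699942*151/2 = -203845621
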